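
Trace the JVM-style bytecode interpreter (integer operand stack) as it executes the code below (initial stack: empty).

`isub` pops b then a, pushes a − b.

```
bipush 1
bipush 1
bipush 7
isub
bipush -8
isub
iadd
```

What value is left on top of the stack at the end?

3

bipush 1  → 1
bipush 1  → 1 1
bipush 7  → 1 1 7
isub      → 1 -6
bipush -8 → 1 -6 -8
isub      → 1 2
iadd      → 3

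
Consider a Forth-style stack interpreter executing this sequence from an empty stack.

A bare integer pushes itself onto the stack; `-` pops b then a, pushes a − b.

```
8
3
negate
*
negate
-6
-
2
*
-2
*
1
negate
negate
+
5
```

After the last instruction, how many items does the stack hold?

2

8      : 8
3      : 8 3
negate : 8 -3
*      : -24
negate : 24
-6     : 24 -6
-      : 30
2      : 30 2
*      : 60
-2     : 60 -2
*      : -120
1      : -120 1
negate : -120 -1
negate : -120 1
+      : -119
5      : -119 5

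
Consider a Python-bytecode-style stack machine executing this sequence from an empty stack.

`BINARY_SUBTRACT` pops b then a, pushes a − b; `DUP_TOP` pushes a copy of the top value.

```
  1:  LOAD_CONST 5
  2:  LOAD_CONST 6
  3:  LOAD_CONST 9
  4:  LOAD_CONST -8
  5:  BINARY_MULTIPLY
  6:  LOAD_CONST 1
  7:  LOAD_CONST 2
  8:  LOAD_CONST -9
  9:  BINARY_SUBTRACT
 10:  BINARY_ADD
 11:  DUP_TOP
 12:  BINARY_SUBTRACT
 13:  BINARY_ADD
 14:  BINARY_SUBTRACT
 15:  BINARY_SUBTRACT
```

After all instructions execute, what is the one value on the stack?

LOAD_CONST 5     5
LOAD_CONST 6     5 6
LOAD_CONST 9     5 6 9
LOAD_CONST -8    5 6 9 -8
BINARY_MULTIPLY  5 6 -72
LOAD_CONST 1     5 6 -72 1
LOAD_CONST 2     5 6 -72 1 2
LOAD_CONST -9    5 6 -72 1 2 -9
BINARY_SUBTRACT  5 6 -72 1 11
BINARY_ADD       5 6 -72 12
DUP_TOP          5 6 -72 12 12
BINARY_SUBTRACT  5 6 -72 0
BINARY_ADD       5 6 -72
BINARY_SUBTRACT  5 78
BINARY_SUBTRACT  -73

-73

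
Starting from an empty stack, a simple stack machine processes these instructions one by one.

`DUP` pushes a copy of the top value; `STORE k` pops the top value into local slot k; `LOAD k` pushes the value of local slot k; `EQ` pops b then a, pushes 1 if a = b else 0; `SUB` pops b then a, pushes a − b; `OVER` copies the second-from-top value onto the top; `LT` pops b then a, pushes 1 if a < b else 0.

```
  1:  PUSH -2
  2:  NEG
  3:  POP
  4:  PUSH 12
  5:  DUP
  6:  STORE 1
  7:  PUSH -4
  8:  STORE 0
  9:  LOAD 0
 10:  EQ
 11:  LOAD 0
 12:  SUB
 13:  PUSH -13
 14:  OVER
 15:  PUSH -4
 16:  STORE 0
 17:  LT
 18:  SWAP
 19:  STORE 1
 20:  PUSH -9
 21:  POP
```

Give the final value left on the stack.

1

PUSH -2  -> -2
NEG      -> 2
POP      -> (empty)
PUSH 12  -> 12
DUP      -> 12 12
STORE 1  -> 12
PUSH -4  -> 12 -4
STORE 0  -> 12
LOAD 0   -> 12 -4
EQ       -> 0
LOAD 0   -> 0 -4
SUB      -> 4
PUSH -13 -> 4 -13
OVER     -> 4 -13 4
PUSH -4  -> 4 -13 4 -4
STORE 0  -> 4 -13 4
LT       -> 4 1
SWAP     -> 1 4
STORE 1  -> 1
PUSH -9  -> 1 -9
POP      -> 1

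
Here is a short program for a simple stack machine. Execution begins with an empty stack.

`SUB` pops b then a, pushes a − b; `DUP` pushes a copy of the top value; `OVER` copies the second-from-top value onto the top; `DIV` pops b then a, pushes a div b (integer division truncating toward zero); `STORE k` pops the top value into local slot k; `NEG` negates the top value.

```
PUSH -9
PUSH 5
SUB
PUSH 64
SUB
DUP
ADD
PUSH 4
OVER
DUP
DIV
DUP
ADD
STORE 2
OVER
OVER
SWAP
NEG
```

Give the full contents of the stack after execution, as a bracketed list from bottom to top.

PUSH -9 -> [-9]
PUSH 5  -> [-9, 5]
SUB     -> [-14]
PUSH 64 -> [-14, 64]
SUB     -> [-78]
DUP     -> [-78, -78]
ADD     -> [-156]
PUSH 4  -> [-156, 4]
OVER    -> [-156, 4, -156]
DUP     -> [-156, 4, -156, -156]
DIV     -> [-156, 4, 1]
DUP     -> [-156, 4, 1, 1]
ADD     -> [-156, 4, 2]
STORE 2 -> [-156, 4]
OVER    -> [-156, 4, -156]
OVER    -> [-156, 4, -156, 4]
SWAP    -> [-156, 4, 4, -156]
NEG     -> [-156, 4, 4, 156]

[-156, 4, 4, 156]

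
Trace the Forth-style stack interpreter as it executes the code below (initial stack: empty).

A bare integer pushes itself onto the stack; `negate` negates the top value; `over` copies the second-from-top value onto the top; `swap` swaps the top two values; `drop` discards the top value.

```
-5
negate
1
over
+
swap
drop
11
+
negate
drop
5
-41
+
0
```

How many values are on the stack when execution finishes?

-5     → [-5]
negate → [5]
1      → [5, 1]
over   → [5, 1, 5]
+      → [5, 6]
swap   → [6, 5]
drop   → [6]
11     → [6, 11]
+      → [17]
negate → [-17]
drop   → []
5      → [5]
-41    → [5, -41]
+      → [-36]
0      → [-36, 0]

2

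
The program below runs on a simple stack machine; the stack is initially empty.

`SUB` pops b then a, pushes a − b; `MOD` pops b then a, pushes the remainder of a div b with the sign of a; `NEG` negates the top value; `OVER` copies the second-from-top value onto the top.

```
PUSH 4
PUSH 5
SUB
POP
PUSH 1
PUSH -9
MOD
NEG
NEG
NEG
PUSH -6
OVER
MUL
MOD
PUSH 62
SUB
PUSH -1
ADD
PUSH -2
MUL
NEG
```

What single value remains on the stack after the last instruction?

PUSH 4  : 4
PUSH 5  : 4 5
SUB     : -1
POP     : (empty)
PUSH 1  : 1
PUSH -9 : 1 -9
MOD     : 1
NEG     : -1
NEG     : 1
NEG     : -1
PUSH -6 : -1 -6
OVER    : -1 -6 -1
MUL     : -1 6
MOD     : -1
PUSH 62 : -1 62
SUB     : -63
PUSH -1 : -63 -1
ADD     : -64
PUSH -2 : -64 -2
MUL     : 128
NEG     : -128

-128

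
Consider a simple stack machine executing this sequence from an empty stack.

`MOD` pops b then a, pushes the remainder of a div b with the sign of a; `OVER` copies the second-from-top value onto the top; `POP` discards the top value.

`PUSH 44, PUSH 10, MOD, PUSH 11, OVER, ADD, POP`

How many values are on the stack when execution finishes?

PUSH 44 -> 44
PUSH 10 -> 44 10
MOD     -> 4
PUSH 11 -> 4 11
OVER    -> 4 11 4
ADD     -> 4 15
POP     -> 4

1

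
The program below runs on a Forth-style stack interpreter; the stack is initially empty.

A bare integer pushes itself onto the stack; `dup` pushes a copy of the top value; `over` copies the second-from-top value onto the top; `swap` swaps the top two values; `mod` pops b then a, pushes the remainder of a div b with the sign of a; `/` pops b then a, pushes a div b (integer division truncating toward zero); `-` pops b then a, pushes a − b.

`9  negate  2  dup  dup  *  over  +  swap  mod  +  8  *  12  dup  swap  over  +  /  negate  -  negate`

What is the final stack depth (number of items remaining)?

1

9      → 9
negate → -9
2      → -9 2
dup    → -9 2 2
dup    → -9 2 2 2
*      → -9 2 4
over   → -9 2 4 2
+      → -9 2 6
swap   → -9 6 2
mod    → -9 0
+      → -9
8      → -9 8
*      → -72
12     → -72 12
dup    → -72 12 12
swap   → -72 12 12
over   → -72 12 12 12
+      → -72 12 24
/      → -72 0
negate → -72 0
-      → -72
negate → 72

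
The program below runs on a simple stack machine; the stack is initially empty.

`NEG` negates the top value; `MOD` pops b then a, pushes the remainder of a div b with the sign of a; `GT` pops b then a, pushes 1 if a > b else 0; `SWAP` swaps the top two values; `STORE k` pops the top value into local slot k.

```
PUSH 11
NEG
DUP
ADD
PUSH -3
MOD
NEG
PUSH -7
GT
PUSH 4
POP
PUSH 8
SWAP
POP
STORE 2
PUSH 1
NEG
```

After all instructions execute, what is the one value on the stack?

PUSH 11 : [11]
NEG     : [-11]
DUP     : [-11, -11]
ADD     : [-22]
PUSH -3 : [-22, -3]
MOD     : [-1]
NEG     : [1]
PUSH -7 : [1, -7]
GT      : [1]
PUSH 4  : [1, 4]
POP     : [1]
PUSH 8  : [1, 8]
SWAP    : [8, 1]
POP     : [8]
STORE 2 : []
PUSH 1  : [1]
NEG     : [-1]

-1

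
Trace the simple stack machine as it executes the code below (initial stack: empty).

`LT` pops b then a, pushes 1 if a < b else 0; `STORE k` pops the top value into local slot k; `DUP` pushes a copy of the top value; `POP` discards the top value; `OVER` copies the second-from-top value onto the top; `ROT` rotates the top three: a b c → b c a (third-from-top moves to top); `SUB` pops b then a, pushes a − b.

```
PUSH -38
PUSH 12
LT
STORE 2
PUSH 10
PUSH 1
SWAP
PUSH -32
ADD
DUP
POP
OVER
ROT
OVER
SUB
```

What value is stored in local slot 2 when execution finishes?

1

PUSH -38  [-38]
PUSH 12   [-38, 12]
LT        [1]
STORE 2   []
PUSH 10   [10]
PUSH 1    [10, 1]
SWAP      [1, 10]
PUSH -32  [1, 10, -32]
ADD       [1, -22]
DUP       [1, -22, -22]
POP       [1, -22]
OVER      [1, -22, 1]
ROT       [-22, 1, 1]
OVER      [-22, 1, 1, 1]
SUB       [-22, 1, 0]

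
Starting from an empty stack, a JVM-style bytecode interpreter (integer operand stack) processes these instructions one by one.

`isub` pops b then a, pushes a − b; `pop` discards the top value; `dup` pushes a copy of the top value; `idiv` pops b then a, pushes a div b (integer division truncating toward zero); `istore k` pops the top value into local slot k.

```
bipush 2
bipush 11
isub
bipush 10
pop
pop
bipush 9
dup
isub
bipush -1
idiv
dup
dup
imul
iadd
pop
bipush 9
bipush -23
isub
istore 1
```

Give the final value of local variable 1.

bipush 2   → 2
bipush 11  → 2 11
isub       → -9
bipush 10  → -9 10
pop        → -9
pop        → (empty)
bipush 9   → 9
dup        → 9 9
isub       → 0
bipush -1  → 0 -1
idiv       → 0
dup        → 0 0
dup        → 0 0 0
imul       → 0 0
iadd       → 0
pop        → (empty)
bipush 9   → 9
bipush -23 → 9 -23
isub       → 32
istore 1   → (empty)

32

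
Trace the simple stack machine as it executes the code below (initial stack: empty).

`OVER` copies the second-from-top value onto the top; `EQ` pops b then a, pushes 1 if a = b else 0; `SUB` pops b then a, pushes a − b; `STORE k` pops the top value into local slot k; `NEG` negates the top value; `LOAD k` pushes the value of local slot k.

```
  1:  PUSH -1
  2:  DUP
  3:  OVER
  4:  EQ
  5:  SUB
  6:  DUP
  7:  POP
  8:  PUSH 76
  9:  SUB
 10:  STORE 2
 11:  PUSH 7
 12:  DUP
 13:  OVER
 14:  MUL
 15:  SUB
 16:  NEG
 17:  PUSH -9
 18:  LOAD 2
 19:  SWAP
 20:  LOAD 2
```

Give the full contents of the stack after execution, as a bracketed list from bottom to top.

[42, -78, -9, -78]

PUSH -1 -> -1
DUP     -> -1 -1
OVER    -> -1 -1 -1
EQ      -> -1 1
SUB     -> -2
DUP     -> -2 -2
POP     -> -2
PUSH 76 -> -2 76
SUB     -> -78
STORE 2 -> (empty)
PUSH 7  -> 7
DUP     -> 7 7
OVER    -> 7 7 7
MUL     -> 7 49
SUB     -> -42
NEG     -> 42
PUSH -9 -> 42 -9
LOAD 2  -> 42 -9 -78
SWAP    -> 42 -78 -9
LOAD 2  -> 42 -78 -9 -78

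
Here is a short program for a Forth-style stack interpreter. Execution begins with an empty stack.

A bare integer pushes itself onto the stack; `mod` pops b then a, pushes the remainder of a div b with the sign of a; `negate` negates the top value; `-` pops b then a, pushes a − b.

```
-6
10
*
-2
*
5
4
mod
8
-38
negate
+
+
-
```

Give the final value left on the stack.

73

-6     → [-6]
10     → [-6, 10]
*      → [-60]
-2     → [-60, -2]
*      → [120]
5      → [120, 5]
4      → [120, 5, 4]
mod    → [120, 1]
8      → [120, 1, 8]
-38    → [120, 1, 8, -38]
negate → [120, 1, 8, 38]
+      → [120, 1, 46]
+      → [120, 47]
-      → [73]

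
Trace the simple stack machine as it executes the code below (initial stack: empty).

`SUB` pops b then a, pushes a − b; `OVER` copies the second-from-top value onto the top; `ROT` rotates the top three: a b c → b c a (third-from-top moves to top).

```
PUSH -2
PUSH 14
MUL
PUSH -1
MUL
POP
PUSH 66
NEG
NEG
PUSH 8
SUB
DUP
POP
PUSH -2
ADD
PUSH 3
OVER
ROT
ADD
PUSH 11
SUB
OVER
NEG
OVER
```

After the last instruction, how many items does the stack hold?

4

PUSH -2 -> -2
PUSH 14 -> -2 14
MUL     -> -28
PUSH -1 -> -28 -1
MUL     -> 28
POP     -> (empty)
PUSH 66 -> 66
NEG     -> -66
NEG     -> 66
PUSH 8  -> 66 8
SUB     -> 58
DUP     -> 58 58
POP     -> 58
PUSH -2 -> 58 -2
ADD     -> 56
PUSH 3  -> 56 3
OVER    -> 56 3 56
ROT     -> 3 56 56
ADD     -> 3 112
PUSH 11 -> 3 112 11
SUB     -> 3 101
OVER    -> 3 101 3
NEG     -> 3 101 -3
OVER    -> 3 101 -3 101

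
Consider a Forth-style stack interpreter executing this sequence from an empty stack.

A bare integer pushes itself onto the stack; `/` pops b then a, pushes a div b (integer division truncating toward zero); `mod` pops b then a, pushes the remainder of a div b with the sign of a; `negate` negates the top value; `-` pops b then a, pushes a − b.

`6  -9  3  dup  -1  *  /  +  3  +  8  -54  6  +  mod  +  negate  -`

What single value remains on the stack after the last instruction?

7

6      → [6]
-9     → [6, -9]
3      → [6, -9, 3]
dup    → [6, -9, 3, 3]
-1     → [6, -9, 3, 3, -1]
*      → [6, -9, 3, -3]
/      → [6, -9, -1]
+      → [6, -10]
3      → [6, -10, 3]
+      → [6, -7]
8      → [6, -7, 8]
-54    → [6, -7, 8, -54]
6      → [6, -7, 8, -54, 6]
+      → [6, -7, 8, -48]
mod    → [6, -7, 8]
+      → [6, 1]
negate → [6, -1]
-      → [7]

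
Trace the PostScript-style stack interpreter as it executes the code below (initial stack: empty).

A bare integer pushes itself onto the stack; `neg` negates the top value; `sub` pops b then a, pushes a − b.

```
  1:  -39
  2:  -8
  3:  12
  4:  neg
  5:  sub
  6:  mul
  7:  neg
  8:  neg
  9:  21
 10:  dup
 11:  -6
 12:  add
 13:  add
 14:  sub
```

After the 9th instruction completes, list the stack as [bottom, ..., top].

[-156, 21]

-39 -> -39
-8  -> -39 -8
12  -> -39 -8 12
neg -> -39 -8 -12
sub -> -39 4
mul -> -156
neg -> 156
neg -> -156
21  -> -156 21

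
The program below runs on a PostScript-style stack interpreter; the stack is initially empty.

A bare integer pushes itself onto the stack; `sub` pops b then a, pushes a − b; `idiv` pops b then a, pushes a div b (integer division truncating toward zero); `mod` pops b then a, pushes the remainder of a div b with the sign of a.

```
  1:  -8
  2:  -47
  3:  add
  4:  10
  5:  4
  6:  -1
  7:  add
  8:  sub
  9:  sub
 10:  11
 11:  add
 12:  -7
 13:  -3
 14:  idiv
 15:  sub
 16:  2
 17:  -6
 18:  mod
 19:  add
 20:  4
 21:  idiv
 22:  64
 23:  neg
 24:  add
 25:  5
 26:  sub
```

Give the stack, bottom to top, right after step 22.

[-12, 64]

-8   -> [-8]
-47  -> [-8, -47]
add  -> [-55]
10   -> [-55, 10]
4    -> [-55, 10, 4]
-1   -> [-55, 10, 4, -1]
add  -> [-55, 10, 3]
sub  -> [-55, 7]
sub  -> [-62]
11   -> [-62, 11]
add  -> [-51]
-7   -> [-51, -7]
-3   -> [-51, -7, -3]
idiv -> [-51, 2]
sub  -> [-53]
2    -> [-53, 2]
-6   -> [-53, 2, -6]
mod  -> [-53, 2]
add  -> [-51]
4    -> [-51, 4]
idiv -> [-12]
64   -> [-12, 64]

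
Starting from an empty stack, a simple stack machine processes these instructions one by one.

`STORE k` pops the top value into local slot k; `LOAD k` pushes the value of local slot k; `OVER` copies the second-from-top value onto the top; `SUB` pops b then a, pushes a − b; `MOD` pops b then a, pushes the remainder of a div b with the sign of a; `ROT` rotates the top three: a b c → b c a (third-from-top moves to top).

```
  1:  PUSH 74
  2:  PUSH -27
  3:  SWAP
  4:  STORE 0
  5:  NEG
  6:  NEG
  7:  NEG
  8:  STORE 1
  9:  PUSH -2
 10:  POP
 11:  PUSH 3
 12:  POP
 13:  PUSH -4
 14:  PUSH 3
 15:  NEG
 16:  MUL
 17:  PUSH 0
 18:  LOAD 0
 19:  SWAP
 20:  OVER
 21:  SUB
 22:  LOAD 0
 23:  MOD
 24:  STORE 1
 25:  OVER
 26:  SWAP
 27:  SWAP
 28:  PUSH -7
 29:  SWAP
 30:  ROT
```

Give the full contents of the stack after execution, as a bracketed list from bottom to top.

PUSH 74  -> [74]
PUSH -27 -> [74, -27]
SWAP     -> [-27, 74]
STORE 0  -> [-27]
NEG      -> [27]
NEG      -> [-27]
NEG      -> [27]
STORE 1  -> []
PUSH -2  -> [-2]
POP      -> []
PUSH 3   -> [3]
POP      -> []
PUSH -4  -> [-4]
PUSH 3   -> [-4, 3]
NEG      -> [-4, -3]
MUL      -> [12]
PUSH 0   -> [12, 0]
LOAD 0   -> [12, 0, 74]
SWAP     -> [12, 74, 0]
OVER     -> [12, 74, 0, 74]
SUB      -> [12, 74, -74]
LOAD 0   -> [12, 74, -74, 74]
MOD      -> [12, 74, 0]
STORE 1  -> [12, 74]
OVER     -> [12, 74, 12]
SWAP     -> [12, 12, 74]
SWAP     -> [12, 74, 12]
PUSH -7  -> [12, 74, 12, -7]
SWAP     -> [12, 74, -7, 12]
ROT      -> [12, -7, 12, 74]

[12, -7, 12, 74]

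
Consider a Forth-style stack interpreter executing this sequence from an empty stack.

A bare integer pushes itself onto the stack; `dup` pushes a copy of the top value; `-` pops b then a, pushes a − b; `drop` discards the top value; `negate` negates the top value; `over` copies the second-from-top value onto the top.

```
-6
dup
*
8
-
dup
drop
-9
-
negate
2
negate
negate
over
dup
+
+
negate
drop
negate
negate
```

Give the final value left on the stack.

-37

-6     → [-6]
dup    → [-6, -6]
*      → [36]
8      → [36, 8]
-      → [28]
dup    → [28, 28]
drop   → [28]
-9     → [28, -9]
-      → [37]
negate → [-37]
2      → [-37, 2]
negate → [-37, -2]
negate → [-37, 2]
over   → [-37, 2, -37]
dup    → [-37, 2, -37, -37]
+      → [-37, 2, -74]
+      → [-37, -72]
negate → [-37, 72]
drop   → [-37]
negate → [37]
negate → [-37]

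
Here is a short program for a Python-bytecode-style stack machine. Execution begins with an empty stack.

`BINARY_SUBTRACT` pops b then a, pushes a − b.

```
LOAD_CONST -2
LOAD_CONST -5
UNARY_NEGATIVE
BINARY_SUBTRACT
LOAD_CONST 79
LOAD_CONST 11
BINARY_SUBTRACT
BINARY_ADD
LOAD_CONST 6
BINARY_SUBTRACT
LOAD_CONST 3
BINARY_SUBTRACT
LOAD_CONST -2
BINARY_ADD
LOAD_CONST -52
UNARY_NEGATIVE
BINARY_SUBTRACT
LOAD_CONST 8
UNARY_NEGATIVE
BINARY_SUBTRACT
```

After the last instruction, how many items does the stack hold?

1

LOAD_CONST -2   : -2
LOAD_CONST -5   : -2 -5
UNARY_NEGATIVE  : -2 5
BINARY_SUBTRACT : -7
LOAD_CONST 79   : -7 79
LOAD_CONST 11   : -7 79 11
BINARY_SUBTRACT : -7 68
BINARY_ADD      : 61
LOAD_CONST 6    : 61 6
BINARY_SUBTRACT : 55
LOAD_CONST 3    : 55 3
BINARY_SUBTRACT : 52
LOAD_CONST -2   : 52 -2
BINARY_ADD      : 50
LOAD_CONST -52  : 50 -52
UNARY_NEGATIVE  : 50 52
BINARY_SUBTRACT : -2
LOAD_CONST 8    : -2 8
UNARY_NEGATIVE  : -2 -8
BINARY_SUBTRACT : 6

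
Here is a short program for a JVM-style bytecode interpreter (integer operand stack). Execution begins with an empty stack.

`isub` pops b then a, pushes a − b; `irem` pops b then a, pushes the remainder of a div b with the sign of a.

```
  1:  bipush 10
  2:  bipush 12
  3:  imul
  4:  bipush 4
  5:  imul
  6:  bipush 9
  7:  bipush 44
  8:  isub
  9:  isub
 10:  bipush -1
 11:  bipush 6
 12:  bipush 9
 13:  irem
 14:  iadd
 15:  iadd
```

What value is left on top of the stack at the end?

520

bipush 10 → [10]
bipush 12 → [10, 12]
imul      → [120]
bipush 4  → [120, 4]
imul      → [480]
bipush 9  → [480, 9]
bipush 44 → [480, 9, 44]
isub      → [480, -35]
isub      → [515]
bipush -1 → [515, -1]
bipush 6  → [515, -1, 6]
bipush 9  → [515, -1, 6, 9]
irem      → [515, -1, 6]
iadd      → [515, 5]
iadd      → [520]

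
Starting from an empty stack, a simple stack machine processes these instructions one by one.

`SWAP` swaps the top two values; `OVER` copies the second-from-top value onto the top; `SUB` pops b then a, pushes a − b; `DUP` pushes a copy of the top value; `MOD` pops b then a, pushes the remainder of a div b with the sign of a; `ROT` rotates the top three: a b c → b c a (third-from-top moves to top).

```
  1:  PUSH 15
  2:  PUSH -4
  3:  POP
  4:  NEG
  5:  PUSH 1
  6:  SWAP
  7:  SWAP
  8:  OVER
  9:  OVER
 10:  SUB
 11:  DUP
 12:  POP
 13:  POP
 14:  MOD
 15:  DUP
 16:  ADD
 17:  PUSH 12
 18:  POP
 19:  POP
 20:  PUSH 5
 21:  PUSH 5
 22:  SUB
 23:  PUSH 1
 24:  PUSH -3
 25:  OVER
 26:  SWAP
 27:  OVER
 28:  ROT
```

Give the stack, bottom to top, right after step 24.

PUSH 15 -> 15
PUSH -4 -> 15 -4
POP     -> 15
NEG     -> -15
PUSH 1  -> -15 1
SWAP    -> 1 -15
SWAP    -> -15 1
OVER    -> -15 1 -15
OVER    -> -15 1 -15 1
SUB     -> -15 1 -16
DUP     -> -15 1 -16 -16
POP     -> -15 1 -16
POP     -> -15 1
MOD     -> 0
DUP     -> 0 0
ADD     -> 0
PUSH 12 -> 0 12
POP     -> 0
POP     -> (empty)
PUSH 5  -> 5
PUSH 5  -> 5 5
SUB     -> 0
PUSH 1  -> 0 1
PUSH -3 -> 0 1 -3

[0, 1, -3]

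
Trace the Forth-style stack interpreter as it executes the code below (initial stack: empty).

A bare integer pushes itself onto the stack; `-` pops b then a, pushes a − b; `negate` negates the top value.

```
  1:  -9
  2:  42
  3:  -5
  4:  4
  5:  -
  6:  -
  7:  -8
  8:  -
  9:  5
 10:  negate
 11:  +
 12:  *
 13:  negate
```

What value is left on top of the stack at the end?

486

-9     : [-9]
42     : [-9, 42]
-5     : [-9, 42, -5]
4      : [-9, 42, -5, 4]
-      : [-9, 42, -9]
-      : [-9, 51]
-8     : [-9, 51, -8]
-      : [-9, 59]
5      : [-9, 59, 5]
negate : [-9, 59, -5]
+      : [-9, 54]
*      : [-486]
negate : [486]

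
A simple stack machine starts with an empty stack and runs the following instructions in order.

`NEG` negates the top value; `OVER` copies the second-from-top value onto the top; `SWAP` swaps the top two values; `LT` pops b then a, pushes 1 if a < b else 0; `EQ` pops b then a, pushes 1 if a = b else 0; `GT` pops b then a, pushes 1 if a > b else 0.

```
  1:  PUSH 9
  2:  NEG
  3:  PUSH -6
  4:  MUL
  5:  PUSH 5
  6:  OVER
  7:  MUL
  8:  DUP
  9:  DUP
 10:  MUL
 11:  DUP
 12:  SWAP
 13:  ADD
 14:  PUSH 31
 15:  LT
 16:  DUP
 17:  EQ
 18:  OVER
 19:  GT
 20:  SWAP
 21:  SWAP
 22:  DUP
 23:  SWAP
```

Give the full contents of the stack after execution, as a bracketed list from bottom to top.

PUSH 9  : [9]
NEG     : [-9]
PUSH -6 : [-9, -6]
MUL     : [54]
PUSH 5  : [54, 5]
OVER    : [54, 5, 54]
MUL     : [54, 270]
DUP     : [54, 270, 270]
DUP     : [54, 270, 270, 270]
MUL     : [54, 270, 72900]
DUP     : [54, 270, 72900, 72900]
SWAP    : [54, 270, 72900, 72900]
ADD     : [54, 270, 145800]
PUSH 31 : [54, 270, 145800, 31]
LT      : [54, 270, 0]
DUP     : [54, 270, 0, 0]
EQ      : [54, 270, 1]
OVER    : [54, 270, 1, 270]
GT      : [54, 270, 0]
SWAP    : [54, 0, 270]
SWAP    : [54, 270, 0]
DUP     : [54, 270, 0, 0]
SWAP    : [54, 270, 0, 0]

[54, 270, 0, 0]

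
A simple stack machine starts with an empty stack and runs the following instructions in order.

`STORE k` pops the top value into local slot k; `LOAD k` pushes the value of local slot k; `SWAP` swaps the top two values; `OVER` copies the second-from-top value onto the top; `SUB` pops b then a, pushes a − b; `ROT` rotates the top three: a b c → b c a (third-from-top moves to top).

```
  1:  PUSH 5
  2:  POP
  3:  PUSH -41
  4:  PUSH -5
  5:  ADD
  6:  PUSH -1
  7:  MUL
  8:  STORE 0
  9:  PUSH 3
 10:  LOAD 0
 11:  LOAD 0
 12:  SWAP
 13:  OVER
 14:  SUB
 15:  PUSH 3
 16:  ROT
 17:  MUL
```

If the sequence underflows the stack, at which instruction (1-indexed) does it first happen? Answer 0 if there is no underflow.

0

PUSH 5   → [5]
POP      → []
PUSH -41 → [-41]
PUSH -5  → [-41, -5]
ADD      → [-46]
PUSH -1  → [-46, -1]
MUL      → [46]
STORE 0  → []
PUSH 3   → [3]
LOAD 0   → [3, 46]
LOAD 0   → [3, 46, 46]
SWAP     → [3, 46, 46]
OVER     → [3, 46, 46, 46]
SUB      → [3, 46, 0]
PUSH 3   → [3, 46, 0, 3]
ROT      → [3, 0, 3, 46]
MUL      → [3, 0, 138]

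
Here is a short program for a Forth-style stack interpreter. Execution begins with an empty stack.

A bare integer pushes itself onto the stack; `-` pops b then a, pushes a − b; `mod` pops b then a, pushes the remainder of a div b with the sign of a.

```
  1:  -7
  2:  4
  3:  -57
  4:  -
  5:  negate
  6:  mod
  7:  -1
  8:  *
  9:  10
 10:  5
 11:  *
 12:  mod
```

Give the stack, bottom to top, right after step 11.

[7, 50]

-7     → [-7]
4      → [-7, 4]
-57    → [-7, 4, -57]
-      → [-7, 61]
negate → [-7, -61]
mod    → [-7]
-1     → [-7, -1]
*      → [7]
10     → [7, 10]
5      → [7, 10, 5]
*      → [7, 50]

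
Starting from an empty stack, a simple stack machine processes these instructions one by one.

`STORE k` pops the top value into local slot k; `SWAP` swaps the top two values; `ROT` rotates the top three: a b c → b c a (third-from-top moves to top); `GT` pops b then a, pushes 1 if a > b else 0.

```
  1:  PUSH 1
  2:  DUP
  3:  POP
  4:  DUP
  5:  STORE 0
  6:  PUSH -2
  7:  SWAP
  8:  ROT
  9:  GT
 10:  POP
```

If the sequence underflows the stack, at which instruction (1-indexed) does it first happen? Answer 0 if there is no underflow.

PUSH 1  → 1
DUP     → 1 1
POP     → 1
DUP     → 1 1
STORE 0 → 1
PUSH -2 → 1 -2
SWAP    → -2 1
ROT  — needs 3 operands, stack has 2 → underflow

8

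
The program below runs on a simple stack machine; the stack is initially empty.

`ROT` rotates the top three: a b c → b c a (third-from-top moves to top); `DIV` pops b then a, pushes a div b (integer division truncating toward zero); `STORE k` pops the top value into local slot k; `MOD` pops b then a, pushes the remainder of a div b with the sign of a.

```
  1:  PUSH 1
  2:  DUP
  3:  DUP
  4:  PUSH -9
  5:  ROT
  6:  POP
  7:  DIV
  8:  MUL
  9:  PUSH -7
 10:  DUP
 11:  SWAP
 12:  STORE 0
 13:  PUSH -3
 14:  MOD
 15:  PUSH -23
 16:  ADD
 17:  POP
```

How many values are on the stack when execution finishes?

1

PUSH 1   : 1
DUP      : 1 1
DUP      : 1 1 1
PUSH -9  : 1 1 1 -9
ROT      : 1 1 -9 1
POP      : 1 1 -9
DIV      : 1 0
MUL      : 0
PUSH -7  : 0 -7
DUP      : 0 -7 -7
SWAP     : 0 -7 -7
STORE 0  : 0 -7
PUSH -3  : 0 -7 -3
MOD      : 0 -1
PUSH -23 : 0 -1 -23
ADD      : 0 -24
POP      : 0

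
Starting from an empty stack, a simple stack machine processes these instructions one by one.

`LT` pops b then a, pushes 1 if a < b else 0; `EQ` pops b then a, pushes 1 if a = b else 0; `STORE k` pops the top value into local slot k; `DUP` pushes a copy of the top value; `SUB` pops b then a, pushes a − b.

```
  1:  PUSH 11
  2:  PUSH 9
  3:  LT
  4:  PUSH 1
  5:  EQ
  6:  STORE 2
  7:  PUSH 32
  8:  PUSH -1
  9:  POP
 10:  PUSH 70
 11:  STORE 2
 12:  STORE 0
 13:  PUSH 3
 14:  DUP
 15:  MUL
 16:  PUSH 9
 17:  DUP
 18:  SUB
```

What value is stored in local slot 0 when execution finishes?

PUSH 11 → [11]
PUSH 9  → [11, 9]
LT      → [0]
PUSH 1  → [0, 1]
EQ      → [0]
STORE 2 → []
PUSH 32 → [32]
PUSH -1 → [32, -1]
POP     → [32]
PUSH 70 → [32, 70]
STORE 2 → [32]
STORE 0 → []
PUSH 3  → [3]
DUP     → [3, 3]
MUL     → [9]
PUSH 9  → [9, 9]
DUP     → [9, 9, 9]
SUB     → [9, 0]

32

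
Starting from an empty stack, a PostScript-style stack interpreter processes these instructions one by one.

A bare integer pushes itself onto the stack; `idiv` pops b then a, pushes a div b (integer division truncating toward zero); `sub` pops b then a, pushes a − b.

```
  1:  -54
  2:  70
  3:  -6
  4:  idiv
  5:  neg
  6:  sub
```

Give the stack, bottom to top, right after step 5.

[-54, 11]

-54  → [-54]
70   → [-54, 70]
-6   → [-54, 70, -6]
idiv → [-54, -11]
neg  → [-54, 11]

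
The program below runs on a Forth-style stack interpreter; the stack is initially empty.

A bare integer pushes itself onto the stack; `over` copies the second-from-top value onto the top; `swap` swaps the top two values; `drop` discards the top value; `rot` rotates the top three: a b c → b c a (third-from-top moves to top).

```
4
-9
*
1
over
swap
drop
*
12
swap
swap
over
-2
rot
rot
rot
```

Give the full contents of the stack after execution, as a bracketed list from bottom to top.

[1296, 12, 1296, -2]

4    -> [4]
-9   -> [4, -9]
*    -> [-36]
1    -> [-36, 1]
over -> [-36, 1, -36]
swap -> [-36, -36, 1]
drop -> [-36, -36]
*    -> [1296]
12   -> [1296, 12]
swap -> [12, 1296]
swap -> [1296, 12]
over -> [1296, 12, 1296]
-2   -> [1296, 12, 1296, -2]
rot  -> [1296, 1296, -2, 12]
rot  -> [1296, -2, 12, 1296]
rot  -> [1296, 12, 1296, -2]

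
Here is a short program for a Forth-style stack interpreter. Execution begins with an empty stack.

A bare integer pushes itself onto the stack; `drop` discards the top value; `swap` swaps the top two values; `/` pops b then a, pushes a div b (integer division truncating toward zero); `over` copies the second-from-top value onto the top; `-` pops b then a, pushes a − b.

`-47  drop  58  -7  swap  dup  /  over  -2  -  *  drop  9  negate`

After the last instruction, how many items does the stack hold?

2

-47    → -47
drop   → (empty)
58     → 58
-7     → 58 -7
swap   → -7 58
dup    → -7 58 58
/      → -7 1
over   → -7 1 -7
-2     → -7 1 -7 -2
-      → -7 1 -5
*      → -7 -5
drop   → -7
9      → -7 9
negate → -7 -9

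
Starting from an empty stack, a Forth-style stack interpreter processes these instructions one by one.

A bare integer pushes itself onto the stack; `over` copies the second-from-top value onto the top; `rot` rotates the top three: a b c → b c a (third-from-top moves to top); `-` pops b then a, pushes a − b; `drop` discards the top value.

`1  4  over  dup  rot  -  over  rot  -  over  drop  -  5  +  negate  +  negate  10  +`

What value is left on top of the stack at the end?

1       1
4       1 4
over    1 4 1
dup     1 4 1 1
rot     1 1 1 4
-       1 1 -3
over    1 1 -3 1
rot     1 -3 1 1
-       1 -3 0
over    1 -3 0 -3
drop    1 -3 0
-       1 -3
5       1 -3 5
+       1 2
negate  1 -2
+       -1
negate  1
10      1 10
+       11

11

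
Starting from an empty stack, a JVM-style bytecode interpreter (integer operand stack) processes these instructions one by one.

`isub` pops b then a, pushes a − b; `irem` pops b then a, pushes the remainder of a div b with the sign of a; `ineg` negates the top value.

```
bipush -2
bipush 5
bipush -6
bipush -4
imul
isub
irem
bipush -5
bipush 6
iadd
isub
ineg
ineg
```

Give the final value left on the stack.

bipush -2  [-2]
bipush 5   [-2, 5]
bipush -6  [-2, 5, -6]
bipush -4  [-2, 5, -6, -4]
imul       [-2, 5, 24]
isub       [-2, -19]
irem       [-2]
bipush -5  [-2, -5]
bipush 6   [-2, -5, 6]
iadd       [-2, 1]
isub       [-3]
ineg       [3]
ineg       [-3]

-3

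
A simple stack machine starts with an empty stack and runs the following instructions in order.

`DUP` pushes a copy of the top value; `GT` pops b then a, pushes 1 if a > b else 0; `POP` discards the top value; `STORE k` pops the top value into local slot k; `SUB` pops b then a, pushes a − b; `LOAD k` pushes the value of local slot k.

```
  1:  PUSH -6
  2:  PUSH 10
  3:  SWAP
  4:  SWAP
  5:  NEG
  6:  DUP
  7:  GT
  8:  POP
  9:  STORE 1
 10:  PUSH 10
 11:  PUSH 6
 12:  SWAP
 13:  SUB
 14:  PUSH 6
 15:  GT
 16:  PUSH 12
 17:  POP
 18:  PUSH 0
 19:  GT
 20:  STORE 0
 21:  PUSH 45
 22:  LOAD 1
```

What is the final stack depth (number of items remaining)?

2

PUSH -6 → -6
PUSH 10 → -6 10
SWAP    → 10 -6
SWAP    → -6 10
NEG     → -6 -10
DUP     → -6 -10 -10
GT      → -6 0
POP     → -6
STORE 1 → (empty)
PUSH 10 → 10
PUSH 6  → 10 6
SWAP    → 6 10
SUB     → -4
PUSH 6  → -4 6
GT      → 0
PUSH 12 → 0 12
POP     → 0
PUSH 0  → 0 0
GT      → 0
STORE 0 → (empty)
PUSH 45 → 45
LOAD 1  → 45 -6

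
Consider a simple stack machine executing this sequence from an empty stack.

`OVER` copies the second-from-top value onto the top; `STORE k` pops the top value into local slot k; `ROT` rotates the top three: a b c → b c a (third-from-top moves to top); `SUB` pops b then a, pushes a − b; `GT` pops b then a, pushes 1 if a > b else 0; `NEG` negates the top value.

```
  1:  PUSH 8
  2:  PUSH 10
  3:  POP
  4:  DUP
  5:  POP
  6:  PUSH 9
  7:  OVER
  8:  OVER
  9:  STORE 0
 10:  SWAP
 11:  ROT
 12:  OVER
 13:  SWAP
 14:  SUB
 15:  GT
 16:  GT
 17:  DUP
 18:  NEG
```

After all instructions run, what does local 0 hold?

9

PUSH 8  -> [8]
PUSH 10 -> [8, 10]
POP     -> [8]
DUP     -> [8, 8]
POP     -> [8]
PUSH 9  -> [8, 9]
OVER    -> [8, 9, 8]
OVER    -> [8, 9, 8, 9]
STORE 0 -> [8, 9, 8]
SWAP    -> [8, 8, 9]
ROT     -> [8, 9, 8]
OVER    -> [8, 9, 8, 9]
SWAP    -> [8, 9, 9, 8]
SUB     -> [8, 9, 1]
GT      -> [8, 1]
GT      -> [1]
DUP     -> [1, 1]
NEG     -> [1, -1]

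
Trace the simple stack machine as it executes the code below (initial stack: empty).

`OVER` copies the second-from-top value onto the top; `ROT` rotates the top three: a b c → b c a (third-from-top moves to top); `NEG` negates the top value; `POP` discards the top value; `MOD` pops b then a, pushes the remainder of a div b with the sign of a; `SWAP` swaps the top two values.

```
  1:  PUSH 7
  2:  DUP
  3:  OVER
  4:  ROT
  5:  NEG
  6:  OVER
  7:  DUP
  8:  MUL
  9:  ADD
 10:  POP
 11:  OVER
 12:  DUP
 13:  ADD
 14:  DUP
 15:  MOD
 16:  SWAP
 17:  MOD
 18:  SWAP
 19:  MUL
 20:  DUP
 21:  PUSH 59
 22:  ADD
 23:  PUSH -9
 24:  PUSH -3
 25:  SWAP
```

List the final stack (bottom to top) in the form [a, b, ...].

PUSH 7  -> [7]
DUP     -> [7, 7]
OVER    -> [7, 7, 7]
ROT     -> [7, 7, 7]
NEG     -> [7, 7, -7]
OVER    -> [7, 7, -7, 7]
DUP     -> [7, 7, -7, 7, 7]
MUL     -> [7, 7, -7, 49]
ADD     -> [7, 7, 42]
POP     -> [7, 7]
OVER    -> [7, 7, 7]
DUP     -> [7, 7, 7, 7]
ADD     -> [7, 7, 14]
DUP     -> [7, 7, 14, 14]
MOD     -> [7, 7, 0]
SWAP    -> [7, 0, 7]
MOD     -> [7, 0]
SWAP    -> [0, 7]
MUL     -> [0]
DUP     -> [0, 0]
PUSH 59 -> [0, 0, 59]
ADD     -> [0, 59]
PUSH -9 -> [0, 59, -9]
PUSH -3 -> [0, 59, -9, -3]
SWAP    -> [0, 59, -3, -9]

[0, 59, -3, -9]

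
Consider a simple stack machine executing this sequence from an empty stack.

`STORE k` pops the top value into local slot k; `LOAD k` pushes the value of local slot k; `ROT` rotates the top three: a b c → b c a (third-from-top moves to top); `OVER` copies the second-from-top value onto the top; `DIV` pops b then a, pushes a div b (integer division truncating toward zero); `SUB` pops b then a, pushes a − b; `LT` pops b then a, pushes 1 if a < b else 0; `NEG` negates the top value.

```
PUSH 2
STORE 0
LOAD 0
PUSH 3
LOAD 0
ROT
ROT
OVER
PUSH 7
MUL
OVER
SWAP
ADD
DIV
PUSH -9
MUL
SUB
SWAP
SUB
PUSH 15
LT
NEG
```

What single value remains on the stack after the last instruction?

-1

PUSH 2  → 2
STORE 0 → (empty)
LOAD 0  → 2
PUSH 3  → 2 3
LOAD 0  → 2 3 2
ROT     → 3 2 2
ROT     → 2 2 3
OVER    → 2 2 3 2
PUSH 7  → 2 2 3 2 7
MUL     → 2 2 3 14
OVER    → 2 2 3 14 3
SWAP    → 2 2 3 3 14
ADD     → 2 2 3 17
DIV     → 2 2 0
PUSH -9 → 2 2 0 -9
MUL     → 2 2 0
SUB     → 2 2
SWAP    → 2 2
SUB     → 0
PUSH 15 → 0 15
LT      → 1
NEG     → -1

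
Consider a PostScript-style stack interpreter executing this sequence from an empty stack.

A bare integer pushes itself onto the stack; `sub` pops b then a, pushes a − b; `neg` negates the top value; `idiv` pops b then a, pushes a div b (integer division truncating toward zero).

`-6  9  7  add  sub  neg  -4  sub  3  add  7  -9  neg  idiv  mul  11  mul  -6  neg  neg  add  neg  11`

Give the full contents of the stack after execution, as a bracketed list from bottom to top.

-6    [-6]
9     [-6, 9]
7     [-6, 9, 7]
add   [-6, 16]
sub   [-22]
neg   [22]
-4    [22, -4]
sub   [26]
3     [26, 3]
add   [29]
7     [29, 7]
-9    [29, 7, -9]
neg   [29, 7, 9]
idiv  [29, 0]
mul   [0]
11    [0, 11]
mul   [0]
-6    [0, -6]
neg   [0, 6]
neg   [0, -6]
add   [-6]
neg   [6]
11    [6, 11]

[6, 11]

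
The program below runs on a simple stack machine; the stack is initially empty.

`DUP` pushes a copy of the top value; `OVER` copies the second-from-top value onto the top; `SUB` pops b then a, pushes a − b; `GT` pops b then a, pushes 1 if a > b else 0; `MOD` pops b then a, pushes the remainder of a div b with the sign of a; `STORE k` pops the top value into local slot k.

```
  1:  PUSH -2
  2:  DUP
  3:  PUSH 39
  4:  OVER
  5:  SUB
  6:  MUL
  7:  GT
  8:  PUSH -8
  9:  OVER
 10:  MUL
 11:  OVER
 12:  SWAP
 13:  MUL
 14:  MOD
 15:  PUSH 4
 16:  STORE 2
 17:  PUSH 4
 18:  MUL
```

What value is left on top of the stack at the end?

PUSH -2 : [-2]
DUP     : [-2, -2]
PUSH 39 : [-2, -2, 39]
OVER    : [-2, -2, 39, -2]
SUB     : [-2, -2, 41]
MUL     : [-2, -82]
GT      : [1]
PUSH -8 : [1, -8]
OVER    : [1, -8, 1]
MUL     : [1, -8]
OVER    : [1, -8, 1]
SWAP    : [1, 1, -8]
MUL     : [1, -8]
MOD     : [1]
PUSH 4  : [1, 4]
STORE 2 : [1]
PUSH 4  : [1, 4]
MUL     : [4]

4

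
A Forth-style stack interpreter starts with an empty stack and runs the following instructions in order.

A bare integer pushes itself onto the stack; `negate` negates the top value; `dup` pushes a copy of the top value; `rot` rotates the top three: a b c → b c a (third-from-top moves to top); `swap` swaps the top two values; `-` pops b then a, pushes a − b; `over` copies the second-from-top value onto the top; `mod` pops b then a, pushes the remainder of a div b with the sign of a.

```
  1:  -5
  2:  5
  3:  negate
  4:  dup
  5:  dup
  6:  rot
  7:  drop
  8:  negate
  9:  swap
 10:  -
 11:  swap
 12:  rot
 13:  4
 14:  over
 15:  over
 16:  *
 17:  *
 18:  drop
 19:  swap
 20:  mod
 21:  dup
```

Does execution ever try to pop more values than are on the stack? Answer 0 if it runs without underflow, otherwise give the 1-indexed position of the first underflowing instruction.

12

-5     : [-5]
5      : [-5, 5]
negate : [-5, -5]
dup    : [-5, -5, -5]
dup    : [-5, -5, -5, -5]
rot    : [-5, -5, -5, -5]
drop   : [-5, -5, -5]
negate : [-5, -5, 5]
swap   : [-5, 5, -5]
-      : [-5, 10]
swap   : [10, -5]
rot  — needs 3 operands, stack has 2 → underflow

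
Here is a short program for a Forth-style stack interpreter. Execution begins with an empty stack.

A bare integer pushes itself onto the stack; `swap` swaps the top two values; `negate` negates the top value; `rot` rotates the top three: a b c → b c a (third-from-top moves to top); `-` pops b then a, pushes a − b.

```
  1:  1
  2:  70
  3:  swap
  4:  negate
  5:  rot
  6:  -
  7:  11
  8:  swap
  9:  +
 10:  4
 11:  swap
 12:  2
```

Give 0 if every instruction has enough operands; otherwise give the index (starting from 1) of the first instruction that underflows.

5

1      : 1
70     : 1 70
swap   : 70 1
negate : 70 -1
rot  — needs 3 operands, stack has 2 → underflow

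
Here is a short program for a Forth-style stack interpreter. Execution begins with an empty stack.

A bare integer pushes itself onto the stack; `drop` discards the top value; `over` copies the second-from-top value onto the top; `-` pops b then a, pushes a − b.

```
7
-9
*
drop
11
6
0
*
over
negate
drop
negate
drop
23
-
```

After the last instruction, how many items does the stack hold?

7       7
-9      7 -9
*       -63
drop    (empty)
11      11
6       11 6
0       11 6 0
*       11 0
over    11 0 11
negate  11 0 -11
drop    11 0
negate  11 0
drop    11
23      11 23
-       -12

1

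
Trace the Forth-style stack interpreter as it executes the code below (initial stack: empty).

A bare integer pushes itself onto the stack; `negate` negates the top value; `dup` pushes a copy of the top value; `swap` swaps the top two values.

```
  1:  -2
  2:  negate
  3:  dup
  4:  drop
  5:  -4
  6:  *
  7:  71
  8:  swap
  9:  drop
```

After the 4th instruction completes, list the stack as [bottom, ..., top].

-2     : -2
negate : 2
dup    : 2 2
drop   : 2

[2]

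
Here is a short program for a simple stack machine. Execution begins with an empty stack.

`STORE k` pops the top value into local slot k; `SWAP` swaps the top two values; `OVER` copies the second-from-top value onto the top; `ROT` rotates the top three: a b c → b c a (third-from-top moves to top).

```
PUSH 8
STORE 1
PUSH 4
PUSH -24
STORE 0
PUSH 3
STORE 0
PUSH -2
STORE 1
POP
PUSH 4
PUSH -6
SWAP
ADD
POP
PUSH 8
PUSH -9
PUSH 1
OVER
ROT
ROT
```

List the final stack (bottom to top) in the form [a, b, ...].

PUSH 8   : 8
STORE 1  : (empty)
PUSH 4   : 4
PUSH -24 : 4 -24
STORE 0  : 4
PUSH 3   : 4 3
STORE 0  : 4
PUSH -2  : 4 -2
STORE 1  : 4
POP      : (empty)
PUSH 4   : 4
PUSH -6  : 4 -6
SWAP     : -6 4
ADD      : -2
POP      : (empty)
PUSH 8   : 8
PUSH -9  : 8 -9
PUSH 1   : 8 -9 1
OVER     : 8 -9 1 -9
ROT      : 8 1 -9 -9
ROT      : 8 -9 -9 1

[8, -9, -9, 1]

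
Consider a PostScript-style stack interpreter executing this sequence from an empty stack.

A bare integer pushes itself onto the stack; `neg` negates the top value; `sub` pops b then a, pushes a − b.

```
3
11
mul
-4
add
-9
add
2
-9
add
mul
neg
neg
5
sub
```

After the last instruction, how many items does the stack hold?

3    [3]
11   [3, 11]
mul  [33]
-4   [33, -4]
add  [29]
-9   [29, -9]
add  [20]
2    [20, 2]
-9   [20, 2, -9]
add  [20, -7]
mul  [-140]
neg  [140]
neg  [-140]
5    [-140, 5]
sub  [-145]

1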